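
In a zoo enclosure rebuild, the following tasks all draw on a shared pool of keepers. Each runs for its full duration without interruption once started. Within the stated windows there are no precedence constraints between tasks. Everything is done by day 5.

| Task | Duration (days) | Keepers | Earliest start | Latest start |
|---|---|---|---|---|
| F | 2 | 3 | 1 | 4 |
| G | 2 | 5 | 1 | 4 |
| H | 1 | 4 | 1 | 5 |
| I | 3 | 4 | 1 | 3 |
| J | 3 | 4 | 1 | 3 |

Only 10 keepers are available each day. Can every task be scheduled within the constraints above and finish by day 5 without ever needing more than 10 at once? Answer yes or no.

no

The minimum achievable peak is 11; 10 < 11, so no feasible schedule stays within the cap.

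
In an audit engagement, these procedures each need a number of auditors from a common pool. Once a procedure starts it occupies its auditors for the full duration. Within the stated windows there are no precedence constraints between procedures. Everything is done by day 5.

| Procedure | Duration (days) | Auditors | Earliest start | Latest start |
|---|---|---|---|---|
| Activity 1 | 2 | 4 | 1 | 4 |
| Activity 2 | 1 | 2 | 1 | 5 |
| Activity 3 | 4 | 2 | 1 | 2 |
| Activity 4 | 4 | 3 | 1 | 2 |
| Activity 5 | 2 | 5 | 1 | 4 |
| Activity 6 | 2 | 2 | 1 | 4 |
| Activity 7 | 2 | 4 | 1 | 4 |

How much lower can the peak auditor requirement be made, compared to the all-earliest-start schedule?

Early-start peak: d1:22  d2:20  d3:5  d4:5  d5:0 ⇒ 22.
Leveled (Activity 1@1, Activity 2@1, Activity 3@1, Activity 4@1, Activity 5@4, Activity 6@3, Activity 7@2): d1:11  d2:13  d3:11  d4:12  d5:5 ⇒ 13.
Reduction 22 − 13 = 9.

9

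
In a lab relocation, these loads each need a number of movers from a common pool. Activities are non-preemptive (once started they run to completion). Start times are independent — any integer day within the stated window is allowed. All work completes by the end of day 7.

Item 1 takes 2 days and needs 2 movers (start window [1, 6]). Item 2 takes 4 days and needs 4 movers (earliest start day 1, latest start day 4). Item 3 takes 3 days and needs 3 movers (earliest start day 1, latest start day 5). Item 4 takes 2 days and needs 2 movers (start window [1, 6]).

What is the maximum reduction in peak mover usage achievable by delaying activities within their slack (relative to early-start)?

5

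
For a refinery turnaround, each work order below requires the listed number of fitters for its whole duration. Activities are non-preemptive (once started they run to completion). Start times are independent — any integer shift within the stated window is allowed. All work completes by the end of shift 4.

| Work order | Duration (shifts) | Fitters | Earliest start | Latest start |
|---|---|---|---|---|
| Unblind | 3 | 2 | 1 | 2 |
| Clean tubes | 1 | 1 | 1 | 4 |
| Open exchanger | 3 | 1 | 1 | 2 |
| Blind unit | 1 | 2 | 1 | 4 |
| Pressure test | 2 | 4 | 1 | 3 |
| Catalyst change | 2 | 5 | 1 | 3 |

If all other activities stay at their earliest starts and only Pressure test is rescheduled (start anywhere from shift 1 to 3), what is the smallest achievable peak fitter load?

Pressure test@1: s1:15  s2:12  s3:3  s4:0 → peak 15
Pressure test@2: s1:11  s2:12  s3:7  s4:0 → peak 12
Pressure test@3: s1:11  s2:8  s3:7  s4:4 → peak 11
Best is Pressure test@3, peak 11.

11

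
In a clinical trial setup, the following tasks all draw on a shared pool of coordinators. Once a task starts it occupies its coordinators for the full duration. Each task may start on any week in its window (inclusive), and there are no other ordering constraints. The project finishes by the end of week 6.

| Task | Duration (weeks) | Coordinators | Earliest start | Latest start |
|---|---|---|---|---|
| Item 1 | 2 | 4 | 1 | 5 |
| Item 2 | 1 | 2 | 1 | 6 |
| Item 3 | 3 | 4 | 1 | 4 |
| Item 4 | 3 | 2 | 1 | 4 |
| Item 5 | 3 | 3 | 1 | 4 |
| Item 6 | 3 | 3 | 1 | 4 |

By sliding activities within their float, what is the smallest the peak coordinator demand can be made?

8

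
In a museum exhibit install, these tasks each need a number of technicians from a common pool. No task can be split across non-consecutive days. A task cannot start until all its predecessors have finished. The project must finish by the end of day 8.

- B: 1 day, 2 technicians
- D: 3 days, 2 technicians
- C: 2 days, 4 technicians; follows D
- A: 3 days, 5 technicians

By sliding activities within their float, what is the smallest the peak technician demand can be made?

5

Early-start (B@1, D@1, C@4, A@1) gives peak 9: d1:9  d2:7  d3:7  d4:4  d5:4  d6:0  d7:0  d8:0.
Shift A→6.
Schedule B@1, D@1, C@4, A@6: d1:4  d2:2  d3:2  d4:4  d5:4  d6:5  d7:5  d8:5 — peak 5.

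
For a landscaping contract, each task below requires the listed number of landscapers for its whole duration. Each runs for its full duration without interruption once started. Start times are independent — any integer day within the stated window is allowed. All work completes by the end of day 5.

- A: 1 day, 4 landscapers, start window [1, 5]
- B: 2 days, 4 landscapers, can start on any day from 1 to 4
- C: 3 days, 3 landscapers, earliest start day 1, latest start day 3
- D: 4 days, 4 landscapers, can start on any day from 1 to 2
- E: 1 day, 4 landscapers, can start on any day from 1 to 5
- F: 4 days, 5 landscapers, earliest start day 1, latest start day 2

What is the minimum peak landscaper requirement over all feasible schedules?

13

Early-start (A@1, B@1, C@1, D@1, E@1, F@1) gives peak 24: d1:24  d2:16  d3:12  d4:9  d5:0.
Shift C→3, E→5, F→2.
Schedule A@1, B@1, C@3, D@1, E@5, F@2: d1:12  d2:13  d3:12  d4:12  d5:12 — peak 13.
Total landscaper-days = 61 over 5 days ⇒ peak ≥ ⌈61/5⌉ = 13, so 13 is optimal.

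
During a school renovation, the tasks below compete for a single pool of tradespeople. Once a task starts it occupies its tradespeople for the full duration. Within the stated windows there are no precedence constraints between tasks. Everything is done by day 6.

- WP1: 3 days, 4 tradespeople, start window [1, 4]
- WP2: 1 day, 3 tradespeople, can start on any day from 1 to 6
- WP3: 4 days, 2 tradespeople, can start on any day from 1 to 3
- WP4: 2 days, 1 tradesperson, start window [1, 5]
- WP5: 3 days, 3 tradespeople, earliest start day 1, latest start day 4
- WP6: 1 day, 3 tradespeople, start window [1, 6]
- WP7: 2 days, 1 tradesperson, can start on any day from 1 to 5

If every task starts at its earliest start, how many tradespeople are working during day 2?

11

At early start, day 2 has: WP1, WP3, WP4, WP5, WP7.
Demand: 4 + 2 + 1 + 3 + 1 = 11.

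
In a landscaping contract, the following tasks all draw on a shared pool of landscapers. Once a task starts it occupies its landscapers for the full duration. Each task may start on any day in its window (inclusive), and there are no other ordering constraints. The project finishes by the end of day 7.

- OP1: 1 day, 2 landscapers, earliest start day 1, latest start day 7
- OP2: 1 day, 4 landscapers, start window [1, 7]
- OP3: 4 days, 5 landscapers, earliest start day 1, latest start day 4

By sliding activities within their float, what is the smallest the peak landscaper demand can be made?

5

Early-start (OP1@1, OP2@1, OP3@1) gives peak 11: d1:11  d2:5  d3:5  d4:5  d5:0  d6:0  d7:0.
Shift OP2→2, OP3→3.
Schedule OP1@1, OP2@2, OP3@3: d1:2  d2:4  d3:5  d4:5  d5:5  d6:5  d7:0 — peak 5.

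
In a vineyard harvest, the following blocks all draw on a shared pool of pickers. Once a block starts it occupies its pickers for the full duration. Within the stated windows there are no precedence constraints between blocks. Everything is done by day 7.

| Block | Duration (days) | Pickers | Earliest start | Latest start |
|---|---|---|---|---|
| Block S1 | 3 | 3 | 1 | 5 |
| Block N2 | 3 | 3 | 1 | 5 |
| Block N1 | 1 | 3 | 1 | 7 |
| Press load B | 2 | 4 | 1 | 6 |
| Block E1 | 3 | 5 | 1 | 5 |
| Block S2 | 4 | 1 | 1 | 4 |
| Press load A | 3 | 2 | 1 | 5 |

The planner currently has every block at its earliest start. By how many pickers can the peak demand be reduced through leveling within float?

12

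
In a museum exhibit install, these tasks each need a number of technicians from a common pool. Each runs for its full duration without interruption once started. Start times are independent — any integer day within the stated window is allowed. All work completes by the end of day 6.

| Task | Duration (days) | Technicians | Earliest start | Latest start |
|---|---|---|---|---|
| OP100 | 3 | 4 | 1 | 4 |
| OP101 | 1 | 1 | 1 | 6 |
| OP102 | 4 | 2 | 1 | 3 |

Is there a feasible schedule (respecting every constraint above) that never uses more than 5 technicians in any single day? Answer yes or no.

The minimum achievable peak is 6; 5 < 6, so no feasible schedule stays within the cap.

no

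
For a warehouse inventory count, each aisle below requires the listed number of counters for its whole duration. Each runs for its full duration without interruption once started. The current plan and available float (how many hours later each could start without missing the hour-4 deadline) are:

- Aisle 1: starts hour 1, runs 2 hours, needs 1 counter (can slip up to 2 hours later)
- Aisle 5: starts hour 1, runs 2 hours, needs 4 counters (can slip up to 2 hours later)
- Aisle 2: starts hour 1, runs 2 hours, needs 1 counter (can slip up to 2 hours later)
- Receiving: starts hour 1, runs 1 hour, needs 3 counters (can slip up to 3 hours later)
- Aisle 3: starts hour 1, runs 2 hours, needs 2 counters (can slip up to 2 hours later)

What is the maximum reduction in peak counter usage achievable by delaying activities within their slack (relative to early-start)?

5

Early-start peak: h1:11  h2:8  h3:0  h4:0 ⇒ 11.
Leveled (Aisle 1@1, Aisle 5@1, Aisle 2@1, Receiving@3, Aisle 3@3): h1:6  h2:6  h3:5  h4:2 ⇒ 6.
Reduction 11 − 6 = 5.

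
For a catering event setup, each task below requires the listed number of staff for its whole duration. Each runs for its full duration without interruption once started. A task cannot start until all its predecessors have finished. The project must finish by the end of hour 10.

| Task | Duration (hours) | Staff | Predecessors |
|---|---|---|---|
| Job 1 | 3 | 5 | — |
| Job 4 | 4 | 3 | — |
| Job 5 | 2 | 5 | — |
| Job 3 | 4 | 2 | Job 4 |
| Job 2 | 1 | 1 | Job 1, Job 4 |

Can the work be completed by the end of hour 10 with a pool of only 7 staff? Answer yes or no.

yes

Schedule Job 1@5, Job 4@1, Job 5@8, Job 3@5, Job 2@9: h1:3  h2:3  h3:3  h4:3  h5:7  h6:7  h7:7  h8:7  h9:6  h10:0 — peak 7 ≤ 7.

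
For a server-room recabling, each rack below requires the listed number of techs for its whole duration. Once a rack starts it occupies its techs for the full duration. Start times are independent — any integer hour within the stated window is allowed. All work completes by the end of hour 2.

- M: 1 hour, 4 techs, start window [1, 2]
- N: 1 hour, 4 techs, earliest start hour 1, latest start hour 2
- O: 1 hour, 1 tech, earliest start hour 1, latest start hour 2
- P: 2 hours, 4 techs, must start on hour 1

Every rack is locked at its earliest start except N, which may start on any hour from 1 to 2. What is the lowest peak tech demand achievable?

N@1: h1:13  h2:4 → peak 13
N@2: h1:9  h2:8 → peak 9
Best is N@2, peak 9.

9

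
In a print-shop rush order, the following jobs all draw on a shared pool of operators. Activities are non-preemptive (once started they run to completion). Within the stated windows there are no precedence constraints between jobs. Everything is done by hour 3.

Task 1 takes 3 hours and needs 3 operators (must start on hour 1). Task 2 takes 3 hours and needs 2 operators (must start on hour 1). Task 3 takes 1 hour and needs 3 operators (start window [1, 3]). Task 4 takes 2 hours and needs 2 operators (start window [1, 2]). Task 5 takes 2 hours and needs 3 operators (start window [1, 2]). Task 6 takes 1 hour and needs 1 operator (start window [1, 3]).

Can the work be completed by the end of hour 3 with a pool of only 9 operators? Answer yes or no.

no

Total operator-hours = 29; over 3 hours the average is 29/3 > 9, so some hour must exceed 9.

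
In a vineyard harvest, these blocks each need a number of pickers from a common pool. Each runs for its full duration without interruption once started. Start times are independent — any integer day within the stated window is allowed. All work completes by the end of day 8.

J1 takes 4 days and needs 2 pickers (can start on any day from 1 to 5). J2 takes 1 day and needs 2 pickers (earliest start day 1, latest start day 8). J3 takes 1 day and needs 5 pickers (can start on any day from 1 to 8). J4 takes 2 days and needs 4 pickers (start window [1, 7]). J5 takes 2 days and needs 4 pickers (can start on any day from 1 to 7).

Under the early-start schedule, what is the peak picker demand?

17

Early-start schedule: J1@1, J2@1, J3@1, J4@1, J5@1.
Load per day: day 1: 17, day 2: 10, day 3: 2, day 4: 2, day 5: 0, day 6: 0, day 7: 0, day 8: 0.
Peak is 17.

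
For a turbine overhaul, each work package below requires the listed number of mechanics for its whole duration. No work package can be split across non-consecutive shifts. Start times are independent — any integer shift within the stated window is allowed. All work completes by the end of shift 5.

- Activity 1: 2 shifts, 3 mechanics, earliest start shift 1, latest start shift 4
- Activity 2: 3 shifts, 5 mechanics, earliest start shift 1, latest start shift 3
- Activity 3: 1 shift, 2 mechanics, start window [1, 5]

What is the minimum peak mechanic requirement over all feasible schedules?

5

Early-start (Activity 1@1, Activity 2@1, Activity 3@1) gives peak 10: s1:10  s2:8  s3:5  s4:0  s5:0.
Shift Activity 2→3.
Schedule Activity 1@1, Activity 2@3, Activity 3@1: s1:5  s2:3  s3:5  s4:5  s5:5 — peak 5.
Total mechanic-shifts = 23 over 5 shifts ⇒ peak ≥ ⌈23/5⌉ = 5, so 5 is optimal.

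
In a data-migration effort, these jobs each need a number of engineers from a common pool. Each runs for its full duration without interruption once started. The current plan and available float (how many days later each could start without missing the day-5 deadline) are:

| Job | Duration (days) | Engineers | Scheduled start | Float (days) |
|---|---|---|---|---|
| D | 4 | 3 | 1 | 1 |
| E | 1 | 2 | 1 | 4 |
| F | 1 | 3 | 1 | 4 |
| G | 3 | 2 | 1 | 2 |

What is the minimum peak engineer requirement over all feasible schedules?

5

Early-start (D@1, E@1, F@1, G@1) gives peak 10: d1:10  d2:5  d3:5  d4:3  d5:0.
Shift F→5, G→2.
Schedule D@1, E@1, F@5, G@2: d1:5  d2:5  d3:5  d4:5  d5:3 — peak 5.
Total engineer-days = 23 over 5 days ⇒ peak ≥ ⌈23/5⌉ = 5, so 5 is optimal.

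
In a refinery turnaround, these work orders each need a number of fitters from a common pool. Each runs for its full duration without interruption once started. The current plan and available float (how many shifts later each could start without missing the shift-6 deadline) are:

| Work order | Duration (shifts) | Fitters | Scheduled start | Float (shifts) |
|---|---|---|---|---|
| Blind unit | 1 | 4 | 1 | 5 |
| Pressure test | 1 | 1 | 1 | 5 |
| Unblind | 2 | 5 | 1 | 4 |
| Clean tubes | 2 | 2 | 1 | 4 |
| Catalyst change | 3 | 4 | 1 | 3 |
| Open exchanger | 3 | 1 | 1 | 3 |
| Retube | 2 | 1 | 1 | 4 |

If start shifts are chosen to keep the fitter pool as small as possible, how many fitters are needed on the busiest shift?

Early-start (Blind unit@1, Pressure test@1, Unblind@1, Clean tubes@1, Catalyst change@1, Open exchanger@1, Retube@1) gives peak 18: s1:18  s2:13  s3:5  s4:0  s5:0  s6:0.
Shift Pressure test→3, Unblind→5, Catalyst change→2, Open exchanger→4, Retube→3.
Schedule Blind unit@1, Pressure test@3, Unblind@5, Clean tubes@1, Catalyst change@2, Open exchanger@4, Retube@3: s1:6  s2:6  s3:6  s4:6  s5:6  s6:6 — peak 6.
Total fitter-shifts = 36 over 6 shifts ⇒ peak ≥ ⌈36/6⌉ = 6, so 6 is optimal.

6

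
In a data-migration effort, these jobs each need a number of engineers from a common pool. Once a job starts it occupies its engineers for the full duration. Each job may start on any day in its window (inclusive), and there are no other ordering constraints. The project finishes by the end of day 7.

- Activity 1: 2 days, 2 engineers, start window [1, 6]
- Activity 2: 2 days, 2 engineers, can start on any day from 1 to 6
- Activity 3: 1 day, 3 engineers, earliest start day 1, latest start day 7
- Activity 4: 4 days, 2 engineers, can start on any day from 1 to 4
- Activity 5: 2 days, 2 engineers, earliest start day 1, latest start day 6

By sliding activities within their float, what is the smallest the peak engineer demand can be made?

Early-start (Activity 1@1, Activity 2@1, Activity 3@1, Activity 4@1, Activity 5@1) gives peak 11: d1:11  d2:8  d3:2  d4:2  d5:0  d6:0  d7:0.
Shift Activity 3→3, Activity 4→4, Activity 5→4.
Schedule Activity 1@1, Activity 2@1, Activity 3@3, Activity 4@4, Activity 5@4: d1:4  d2:4  d3:3  d4:4  d5:4  d6:2  d7:2 — peak 4.
Total engineer-days = 23 over 7 days ⇒ peak ≥ ⌈23/7⌉ = 4, so 4 is optimal.

4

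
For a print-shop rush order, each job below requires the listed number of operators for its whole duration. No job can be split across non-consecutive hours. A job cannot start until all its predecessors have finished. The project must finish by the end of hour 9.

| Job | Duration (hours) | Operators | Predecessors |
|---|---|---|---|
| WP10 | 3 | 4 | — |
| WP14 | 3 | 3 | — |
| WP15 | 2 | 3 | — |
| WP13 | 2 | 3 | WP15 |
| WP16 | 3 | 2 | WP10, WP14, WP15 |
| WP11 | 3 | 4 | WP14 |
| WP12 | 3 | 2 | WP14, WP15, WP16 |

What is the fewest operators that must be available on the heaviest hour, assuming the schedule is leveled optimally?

10

Schedule WP10@1, WP14@1, WP15@1, WP13@3, WP16@4, WP11@4, WP12@7: h1:10  h2:10  h3:10  h4:9  h5:6  h6:6  h7:2  h8:2  h9:2 — peak 10.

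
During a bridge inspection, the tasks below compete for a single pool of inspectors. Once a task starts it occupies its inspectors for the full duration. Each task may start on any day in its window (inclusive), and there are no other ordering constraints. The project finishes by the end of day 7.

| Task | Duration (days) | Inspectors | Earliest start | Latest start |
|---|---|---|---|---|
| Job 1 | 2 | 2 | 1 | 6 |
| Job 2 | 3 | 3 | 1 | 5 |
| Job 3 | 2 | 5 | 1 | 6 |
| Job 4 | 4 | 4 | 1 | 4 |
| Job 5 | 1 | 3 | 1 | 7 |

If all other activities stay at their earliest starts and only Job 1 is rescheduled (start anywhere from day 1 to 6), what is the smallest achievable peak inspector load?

Job 1@1: d1:17  d2:14  d3:7  d4:4  d5:0  d6:0  d7:0 → peak 17
Job 1@2: d1:15  d2:14  d3:9  d4:4  d5:0  d6:0  d7:0 → peak 15
Job 1@3: d1:15  d2:12  d3:9  d4:6  d5:0  d6:0  d7:0 → peak 15
Job 1@4: d1:15  d2:12  d3:7  d4:6  d5:2  d6:0  d7:0 → peak 15
Job 1@5: d1:15  d2:12  d3:7  d4:4  d5:2  d6:2  d7:0 → peak 15
Job 1@6: d1:15  d2:12  d3:7  d4:4  d5:0  d6:2  d7:2 → peak 15
Best is Job 1@2, peak 15.

15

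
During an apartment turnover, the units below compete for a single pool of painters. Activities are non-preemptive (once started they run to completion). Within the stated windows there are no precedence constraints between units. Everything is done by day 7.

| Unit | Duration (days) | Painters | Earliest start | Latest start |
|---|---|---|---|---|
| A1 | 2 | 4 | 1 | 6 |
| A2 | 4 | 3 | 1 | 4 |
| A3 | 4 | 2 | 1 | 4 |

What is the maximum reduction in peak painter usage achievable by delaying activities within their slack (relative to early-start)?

Early-start peak: d1:9  d2:9  d3:5  d4:5  d5:0  d6:0  d7:0 ⇒ 9.
Leveled (A1@1, A2@3, A3@3): d1:4  d2:4  d3:5  d4:5  d5:5  d6:5  d7:0 ⇒ 5.
Reduction 9 − 5 = 4.

4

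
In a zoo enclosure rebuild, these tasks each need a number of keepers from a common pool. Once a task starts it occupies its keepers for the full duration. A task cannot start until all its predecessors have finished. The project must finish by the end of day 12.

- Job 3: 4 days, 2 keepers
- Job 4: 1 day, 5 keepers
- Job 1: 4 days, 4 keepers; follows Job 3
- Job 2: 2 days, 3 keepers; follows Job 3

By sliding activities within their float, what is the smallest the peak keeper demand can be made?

5

Early-start (Job 3@1, Job 4@1, Job 1@5, Job 2@5) gives peak 7: d1:7  d2:2  d3:2  d4:2  d5:7  d6:7  d7:4  d8:4  d9:0  d10:0  d11:0  d12:0.
Shift Job 4→5, Job 1→6, Job 2→10.
Schedule Job 3@1, Job 4@5, Job 1@6, Job 2@10: d1:2  d2:2  d3:2  d4:2  d5:5  d6:4  d7:4  d8:4  d9:4  d10:3  d11:3  d12:0 — peak 5.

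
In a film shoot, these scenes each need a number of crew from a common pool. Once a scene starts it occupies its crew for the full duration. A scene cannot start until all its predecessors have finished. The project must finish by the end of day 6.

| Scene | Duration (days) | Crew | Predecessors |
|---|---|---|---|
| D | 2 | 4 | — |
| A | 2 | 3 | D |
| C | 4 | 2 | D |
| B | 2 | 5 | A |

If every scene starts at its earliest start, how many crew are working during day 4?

At early start, day 4 has: A, C.
Demand: 3 + 2 = 5.

5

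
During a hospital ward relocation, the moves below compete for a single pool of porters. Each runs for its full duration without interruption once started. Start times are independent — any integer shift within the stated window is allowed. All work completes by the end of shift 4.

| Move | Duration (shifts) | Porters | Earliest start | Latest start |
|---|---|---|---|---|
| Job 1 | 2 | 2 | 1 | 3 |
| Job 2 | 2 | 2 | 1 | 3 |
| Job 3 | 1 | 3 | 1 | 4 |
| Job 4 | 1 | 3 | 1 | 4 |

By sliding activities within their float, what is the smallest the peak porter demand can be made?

4

Early-start (Job 1@1, Job 2@1, Job 3@1, Job 4@1) gives peak 10: s1:10  s2:4  s3:0  s4:0.
Shift Job 3→3, Job 4→4.
Schedule Job 1@1, Job 2@1, Job 3@3, Job 4@4: s1:4  s2:4  s3:3  s4:3 — peak 4.
Total porter-shifts = 14 over 4 shifts ⇒ peak ≥ ⌈14/4⌉ = 4, so 4 is optimal.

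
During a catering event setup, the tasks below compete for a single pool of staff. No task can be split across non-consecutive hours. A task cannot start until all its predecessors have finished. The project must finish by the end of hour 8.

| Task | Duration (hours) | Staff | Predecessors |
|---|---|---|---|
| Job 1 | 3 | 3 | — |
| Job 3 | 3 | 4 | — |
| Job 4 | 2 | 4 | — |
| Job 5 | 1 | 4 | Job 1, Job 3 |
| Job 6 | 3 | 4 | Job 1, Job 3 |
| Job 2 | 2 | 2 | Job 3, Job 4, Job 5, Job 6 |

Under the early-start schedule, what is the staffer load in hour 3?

At early start, hour 3 has: Job 1, Job 3.
Demand: 3 + 4 = 7.

7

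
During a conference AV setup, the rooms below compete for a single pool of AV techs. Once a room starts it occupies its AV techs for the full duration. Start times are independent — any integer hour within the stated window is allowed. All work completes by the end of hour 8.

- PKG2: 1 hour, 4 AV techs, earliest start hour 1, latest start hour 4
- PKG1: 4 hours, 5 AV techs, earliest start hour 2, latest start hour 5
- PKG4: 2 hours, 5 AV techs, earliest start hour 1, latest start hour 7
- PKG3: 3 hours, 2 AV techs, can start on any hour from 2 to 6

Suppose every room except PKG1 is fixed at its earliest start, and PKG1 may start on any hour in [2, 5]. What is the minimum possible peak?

9

PKG1@2: h1:9  h2:12  h3:7  h4:7  h5:5  h6:0  h7:0  h8:0 → peak 12
PKG1@3: h1:9  h2:7  h3:7  h4:7  h5:5  h6:5  h7:0  h8:0 → peak 9
PKG1@4: h1:9  h2:7  h3:2  h4:7  h5:5  h6:5  h7:5  h8:0 → peak 9
PKG1@5: h1:9  h2:7  h3:2  h4:2  h5:5  h6:5  h7:5  h8:5 → peak 9
Best is PKG1@3, peak 9.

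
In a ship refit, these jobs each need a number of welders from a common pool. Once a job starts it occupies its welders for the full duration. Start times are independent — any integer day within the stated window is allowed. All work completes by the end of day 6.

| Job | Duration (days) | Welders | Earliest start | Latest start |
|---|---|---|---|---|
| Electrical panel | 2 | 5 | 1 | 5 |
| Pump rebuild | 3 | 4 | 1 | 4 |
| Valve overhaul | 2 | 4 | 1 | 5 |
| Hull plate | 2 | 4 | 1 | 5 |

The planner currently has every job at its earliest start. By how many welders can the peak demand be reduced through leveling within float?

Early-start peak: d1:17  d2:17  d3:4  d4:0  d5:0  d6:0 ⇒ 17.
Leveled (Electrical panel@1, Pump rebuild@3, Valve overhaul@3, Hull plate@5): d1:5  d2:5  d3:8  d4:8  d5:8  d6:4 ⇒ 8.
Reduction 17 − 8 = 9.

9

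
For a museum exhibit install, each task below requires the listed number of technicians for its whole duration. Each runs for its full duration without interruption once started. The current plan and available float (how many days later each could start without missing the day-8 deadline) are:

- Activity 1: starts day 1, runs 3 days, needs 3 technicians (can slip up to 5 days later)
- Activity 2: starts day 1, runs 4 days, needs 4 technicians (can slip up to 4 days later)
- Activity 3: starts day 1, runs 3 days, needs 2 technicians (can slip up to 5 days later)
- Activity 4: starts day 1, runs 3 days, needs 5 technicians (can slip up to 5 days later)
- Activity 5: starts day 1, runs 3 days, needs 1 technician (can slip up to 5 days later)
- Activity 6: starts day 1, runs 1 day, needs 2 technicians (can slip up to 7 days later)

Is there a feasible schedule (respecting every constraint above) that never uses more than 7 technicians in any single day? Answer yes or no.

no

The minimum achievable peak is 8; 7 < 8, so no feasible schedule stays within the cap.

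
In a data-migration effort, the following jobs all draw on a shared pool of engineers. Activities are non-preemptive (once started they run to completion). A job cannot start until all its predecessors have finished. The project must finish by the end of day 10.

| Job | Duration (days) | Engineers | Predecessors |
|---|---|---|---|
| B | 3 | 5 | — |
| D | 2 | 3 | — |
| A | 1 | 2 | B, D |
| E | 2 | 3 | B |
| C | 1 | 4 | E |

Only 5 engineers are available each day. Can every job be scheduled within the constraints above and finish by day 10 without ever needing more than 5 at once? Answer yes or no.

Schedule B@1, D@4, A@6, E@6, C@8: d1:5  d2:5  d3:5  d4:3  d5:3  d6:5  d7:3  d8:4  d9:0  d10:0 — peak 5 ≤ 5.

yes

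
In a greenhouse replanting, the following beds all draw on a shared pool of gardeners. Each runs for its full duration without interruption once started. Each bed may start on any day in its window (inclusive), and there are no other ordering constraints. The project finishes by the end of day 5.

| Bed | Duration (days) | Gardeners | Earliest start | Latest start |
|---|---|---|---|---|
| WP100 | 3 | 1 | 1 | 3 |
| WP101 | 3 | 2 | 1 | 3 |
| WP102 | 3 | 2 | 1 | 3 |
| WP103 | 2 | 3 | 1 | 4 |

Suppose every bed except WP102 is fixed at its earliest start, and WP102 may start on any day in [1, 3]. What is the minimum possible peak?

6

WP102@1: d1:8  d2:8  d3:5  d4:0  d5:0 → peak 8
WP102@2: d1:6  d2:8  d3:5  d4:2  d5:0 → peak 8
WP102@3: d1:6  d2:6  d3:5  d4:2  d5:2 → peak 6
Best is WP102@3, peak 6.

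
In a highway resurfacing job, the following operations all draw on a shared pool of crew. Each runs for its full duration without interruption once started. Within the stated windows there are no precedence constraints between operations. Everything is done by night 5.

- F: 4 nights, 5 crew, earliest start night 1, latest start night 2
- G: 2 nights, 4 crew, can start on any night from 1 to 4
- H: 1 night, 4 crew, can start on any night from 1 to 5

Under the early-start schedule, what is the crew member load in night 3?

At early start, night 3 has: F.
Demand: 5 = 5.

5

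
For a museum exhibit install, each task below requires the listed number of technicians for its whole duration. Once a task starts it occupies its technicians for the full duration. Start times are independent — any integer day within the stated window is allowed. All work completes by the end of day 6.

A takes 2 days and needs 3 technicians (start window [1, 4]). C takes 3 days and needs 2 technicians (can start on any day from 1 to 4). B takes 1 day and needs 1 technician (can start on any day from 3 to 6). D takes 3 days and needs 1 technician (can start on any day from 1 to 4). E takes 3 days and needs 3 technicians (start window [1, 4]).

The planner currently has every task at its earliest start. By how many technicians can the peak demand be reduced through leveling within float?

Early-start peak: d1:9  d2:9  d3:7  d4:0  d5:0  d6:0 ⇒ 9.
Leveled (A@1, C@1, B@3, D@3, E@4): d1:5  d2:5  d3:4  d4:4  d5:4  d6:3 ⇒ 5.
Reduction 9 − 5 = 4.

4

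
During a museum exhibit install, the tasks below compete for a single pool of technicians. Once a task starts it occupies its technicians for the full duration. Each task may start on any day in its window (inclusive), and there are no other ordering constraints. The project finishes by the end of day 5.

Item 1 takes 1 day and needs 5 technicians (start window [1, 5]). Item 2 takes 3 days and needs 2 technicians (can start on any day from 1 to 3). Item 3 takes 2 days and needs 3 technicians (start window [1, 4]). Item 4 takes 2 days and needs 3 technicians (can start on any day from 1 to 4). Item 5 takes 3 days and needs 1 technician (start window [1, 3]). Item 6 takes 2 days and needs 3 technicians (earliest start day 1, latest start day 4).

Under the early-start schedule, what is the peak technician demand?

Early-start schedule: Item 1@1, Item 2@1, Item 3@1, Item 4@1, Item 5@1, Item 6@1.
Load per day: day 1: 17, day 2: 12, day 3: 3, day 4: 0, day 5: 0.
Peak is 17.

17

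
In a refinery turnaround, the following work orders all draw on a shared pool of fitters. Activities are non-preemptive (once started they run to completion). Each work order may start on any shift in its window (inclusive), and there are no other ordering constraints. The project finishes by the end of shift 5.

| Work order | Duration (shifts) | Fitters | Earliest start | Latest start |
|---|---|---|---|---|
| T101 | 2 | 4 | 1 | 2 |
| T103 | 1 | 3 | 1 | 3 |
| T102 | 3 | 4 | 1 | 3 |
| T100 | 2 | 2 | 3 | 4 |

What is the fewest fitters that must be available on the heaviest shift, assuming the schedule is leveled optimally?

7

Early-start (T101@1, T103@1, T102@1, T100@3) gives peak 11: s1:11  s2:8  s3:6  s4:2  s5:0.
Shift T102→3.
Schedule T101@1, T103@1, T102@3, T100@3: s1:7  s2:4  s3:6  s4:6  s5:4 — peak 7.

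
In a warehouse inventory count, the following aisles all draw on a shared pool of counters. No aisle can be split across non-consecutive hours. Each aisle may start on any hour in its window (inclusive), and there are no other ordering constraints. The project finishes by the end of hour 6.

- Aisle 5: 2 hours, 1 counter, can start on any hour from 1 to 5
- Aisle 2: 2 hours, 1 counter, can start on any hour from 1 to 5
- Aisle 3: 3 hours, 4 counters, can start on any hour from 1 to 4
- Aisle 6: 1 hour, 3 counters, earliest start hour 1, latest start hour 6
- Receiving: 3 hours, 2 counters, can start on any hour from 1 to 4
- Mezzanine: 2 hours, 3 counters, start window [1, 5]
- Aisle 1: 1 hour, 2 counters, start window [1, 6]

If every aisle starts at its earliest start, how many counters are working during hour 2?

At early start, hour 2 has: Aisle 5, Aisle 2, Aisle 3, Receiving, Mezzanine.
Demand: 1 + 1 + 4 + 2 + 3 = 11.

11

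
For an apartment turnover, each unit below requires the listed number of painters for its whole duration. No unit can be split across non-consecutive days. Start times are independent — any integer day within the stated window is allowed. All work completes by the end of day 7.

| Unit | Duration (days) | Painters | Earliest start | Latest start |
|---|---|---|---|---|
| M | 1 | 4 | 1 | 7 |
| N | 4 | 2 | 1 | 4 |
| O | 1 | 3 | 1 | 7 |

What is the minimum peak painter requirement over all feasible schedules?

Early-start (M@1, N@1, O@1) gives peak 9: d1:9  d2:2  d3:2  d4:2  d5:0  d6:0  d7:0.
Shift N→2, O→6.
Schedule M@1, N@2, O@6: d1:4  d2:2  d3:2  d4:2  d5:2  d6:3  d7:0 — peak 4.

4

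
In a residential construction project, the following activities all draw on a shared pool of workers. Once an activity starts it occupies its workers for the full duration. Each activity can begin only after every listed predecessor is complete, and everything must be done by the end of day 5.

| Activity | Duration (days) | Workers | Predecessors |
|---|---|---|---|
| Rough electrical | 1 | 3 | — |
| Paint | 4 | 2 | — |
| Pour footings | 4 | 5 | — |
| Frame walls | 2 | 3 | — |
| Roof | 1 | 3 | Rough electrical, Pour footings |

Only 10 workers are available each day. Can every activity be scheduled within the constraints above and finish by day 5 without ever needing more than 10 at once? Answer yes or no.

yes

Schedule Rough electrical@1, Paint@1, Pour footings@1, Frame walls@2, Roof@5: d1:10  d2:10  d3:10  d4:7  d5:3 — peak 10 ≤ 10.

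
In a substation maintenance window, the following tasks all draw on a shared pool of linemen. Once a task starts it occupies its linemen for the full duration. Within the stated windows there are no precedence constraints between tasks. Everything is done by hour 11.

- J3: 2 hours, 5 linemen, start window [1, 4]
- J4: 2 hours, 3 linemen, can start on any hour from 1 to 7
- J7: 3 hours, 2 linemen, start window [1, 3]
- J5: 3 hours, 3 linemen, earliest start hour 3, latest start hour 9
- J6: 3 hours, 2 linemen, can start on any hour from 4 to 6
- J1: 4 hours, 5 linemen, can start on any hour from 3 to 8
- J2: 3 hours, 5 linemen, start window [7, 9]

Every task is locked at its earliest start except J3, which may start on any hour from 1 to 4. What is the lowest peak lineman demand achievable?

J3@1: h1:10  h2:10  h3:10  h4:10  h5:10  h6:7  h7:5  h8:5  h9:5  h10:0  h11:0 → peak 10
J3@2: h1:5  h2:10  h3:15  h4:10  h5:10  h6:7  h7:5  h8:5  h9:5  h10:0  h11:0 → peak 15
J3@3: h1:5  h2:5  h3:15  h4:15  h5:10  h6:7  h7:5  h8:5  h9:5  h10:0  h11:0 → peak 15
J3@4: h1:5  h2:5  h3:10  h4:15  h5:15  h6:7  h7:5  h8:5  h9:5  h10:0  h11:0 → peak 15
Best is J3@1, peak 10.

10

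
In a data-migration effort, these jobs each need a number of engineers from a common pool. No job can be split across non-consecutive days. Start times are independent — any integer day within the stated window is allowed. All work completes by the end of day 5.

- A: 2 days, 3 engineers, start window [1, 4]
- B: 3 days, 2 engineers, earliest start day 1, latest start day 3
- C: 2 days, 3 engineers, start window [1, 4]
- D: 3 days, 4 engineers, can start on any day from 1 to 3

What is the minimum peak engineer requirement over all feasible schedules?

6

Early-start (A@1, B@1, C@1, D@1) gives peak 12: d1:12  d2:12  d3:6  d4:0  d5:0.
Shift B→3, D→3.
Schedule A@1, B@3, C@1, D@3: d1:6  d2:6  d3:6  d4:6  d5:6 — peak 6.
Total engineer-days = 30 over 5 days ⇒ peak ≥ ⌈30/5⌉ = 6, so 6 is optimal.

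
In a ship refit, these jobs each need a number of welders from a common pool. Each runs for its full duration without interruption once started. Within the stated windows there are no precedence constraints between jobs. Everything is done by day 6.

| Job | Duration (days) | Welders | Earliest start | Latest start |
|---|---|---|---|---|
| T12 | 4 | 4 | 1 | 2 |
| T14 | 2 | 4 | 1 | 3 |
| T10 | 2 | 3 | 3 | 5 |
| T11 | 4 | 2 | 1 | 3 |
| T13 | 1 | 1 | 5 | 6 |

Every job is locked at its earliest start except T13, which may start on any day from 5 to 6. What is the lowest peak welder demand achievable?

T13@5: d1:10  d2:10  d3:9  d4:9  d5:1  d6:0 → peak 10
T13@6: d1:10  d2:10  d3:9  d4:9  d5:0  d6:1 → peak 10
Best is T13@5, peak 10.

10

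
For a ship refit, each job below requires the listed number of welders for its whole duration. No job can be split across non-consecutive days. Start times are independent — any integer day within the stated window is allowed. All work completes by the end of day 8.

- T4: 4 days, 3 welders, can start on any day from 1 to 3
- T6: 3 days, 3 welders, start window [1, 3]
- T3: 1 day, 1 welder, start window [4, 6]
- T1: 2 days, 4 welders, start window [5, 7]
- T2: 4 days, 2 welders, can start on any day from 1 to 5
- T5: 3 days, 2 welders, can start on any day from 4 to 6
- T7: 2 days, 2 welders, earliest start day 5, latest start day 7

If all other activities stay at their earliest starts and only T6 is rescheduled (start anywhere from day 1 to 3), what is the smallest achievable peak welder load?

T6@1: d1:8  d2:8  d3:8  d4:8  d5:8  d6:8  d7:0  d8:0 → peak 8
T6@2: d1:5  d2:8  d3:8  d4:11  d5:8  d6:8  d7:0  d8:0 → peak 11
T6@3: d1:5  d2:5  d3:8  d4:11  d5:11  d6:8  d7:0  d8:0 → peak 11
Best is T6@1, peak 8.

8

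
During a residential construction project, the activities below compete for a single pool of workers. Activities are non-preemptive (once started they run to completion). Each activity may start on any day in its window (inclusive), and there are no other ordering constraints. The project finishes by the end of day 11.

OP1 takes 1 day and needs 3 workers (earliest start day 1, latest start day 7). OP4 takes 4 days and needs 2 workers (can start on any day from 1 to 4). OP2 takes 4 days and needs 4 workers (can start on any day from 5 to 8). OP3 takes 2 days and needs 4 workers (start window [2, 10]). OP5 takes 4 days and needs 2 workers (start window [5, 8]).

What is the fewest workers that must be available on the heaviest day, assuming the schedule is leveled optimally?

6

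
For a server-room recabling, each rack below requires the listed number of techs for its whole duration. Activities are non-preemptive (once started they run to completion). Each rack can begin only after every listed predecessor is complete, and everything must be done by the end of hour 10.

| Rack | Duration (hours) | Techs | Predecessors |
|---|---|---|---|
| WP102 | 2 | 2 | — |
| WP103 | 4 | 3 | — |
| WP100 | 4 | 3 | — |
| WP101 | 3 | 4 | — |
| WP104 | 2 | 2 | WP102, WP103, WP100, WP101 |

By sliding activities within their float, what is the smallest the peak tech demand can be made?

Early-start (WP102@1, WP103@1, WP100@1, WP101@1, WP104@5) gives peak 12: h1:12  h2:12  h3:10  h4:6  h5:2  h6:2  h7:0  h8:0  h9:0  h10:0.
Shift WP103→4, WP100→4, WP104→8.
Schedule WP102@1, WP103@4, WP100@4, WP101@1, WP104@8: h1:6  h2:6  h3:4  h4:6  h5:6  h6:6  h7:6  h8:2  h9:2  h10:0 — peak 6.

6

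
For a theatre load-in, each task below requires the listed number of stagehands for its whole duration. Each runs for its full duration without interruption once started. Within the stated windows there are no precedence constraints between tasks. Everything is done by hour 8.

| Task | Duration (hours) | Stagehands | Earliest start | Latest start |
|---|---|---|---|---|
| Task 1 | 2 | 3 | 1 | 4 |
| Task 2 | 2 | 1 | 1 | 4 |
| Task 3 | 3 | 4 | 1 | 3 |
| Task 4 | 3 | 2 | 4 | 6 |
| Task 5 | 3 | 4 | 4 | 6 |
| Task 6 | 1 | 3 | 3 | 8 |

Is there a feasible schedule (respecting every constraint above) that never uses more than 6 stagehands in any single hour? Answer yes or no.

Schedule Task 1@4, Task 2@1, Task 3@1, Task 4@5, Task 5@6, Task 6@4: h1:5  h2:5  h3:4  h4:6  h5:5  h6:6  h7:6  h8:4 — peak 6 ≤ 6.

yes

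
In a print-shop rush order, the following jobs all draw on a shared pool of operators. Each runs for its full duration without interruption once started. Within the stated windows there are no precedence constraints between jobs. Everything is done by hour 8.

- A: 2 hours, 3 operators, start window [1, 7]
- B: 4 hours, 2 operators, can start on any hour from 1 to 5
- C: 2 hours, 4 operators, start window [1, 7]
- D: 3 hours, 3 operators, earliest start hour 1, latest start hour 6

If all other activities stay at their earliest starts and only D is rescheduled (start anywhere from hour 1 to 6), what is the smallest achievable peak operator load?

9

D@1: h1:12  h2:12  h3:5  h4:2  h5:0  h6:0  h7:0  h8:0 → peak 12
D@2: h1:9  h2:12  h3:5  h4:5  h5:0  h6:0  h7:0  h8:0 → peak 12
D@3: h1:9  h2:9  h3:5  h4:5  h5:3  h6:0  h7:0  h8:0 → peak 9
D@4: h1:9  h2:9  h3:2  h4:5  h5:3  h6:3  h7:0  h8:0 → peak 9
D@5: h1:9  h2:9  h3:2  h4:2  h5:3  h6:3  h7:3  h8:0 → peak 9
D@6: h1:9  h2:9  h3:2  h4:2  h5:0  h6:3  h7:3  h8:3 → peak 9
Best is D@3, peak 9.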